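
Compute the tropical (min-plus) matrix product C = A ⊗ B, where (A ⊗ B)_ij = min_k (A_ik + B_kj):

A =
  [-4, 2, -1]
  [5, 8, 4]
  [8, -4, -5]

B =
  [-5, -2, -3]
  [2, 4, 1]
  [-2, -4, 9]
A ⊗ B =
  [-9, -6, -7]
  [0, 0, 2]
  [-7, -9, -3]

Apply the min-plus product entry-by-entry:
  C[0][0] = min over k of (A[0][0] + B[0][0] = -4 + -5 = -9, A[0][1] + B[1][0] = 2 + 2 = 4, A[0][2] + B[2][0] = -1 + -2 = -3) = -9 (attained at k = 0)
  C[0][1] = min over k of (A[0][0] + B[0][1] = -4 + -2 = -6, A[0][1] + B[1][1] = 2 + 4 = 6, A[0][2] + B[2][1] = -1 + -4 = -5) = -6 (attained at k = 0)
  C[0][2] = min over k of (A[0][0] + B[0][2] = -4 + -3 = -7, A[0][1] + B[1][2] = 2 + 1 = 3, A[0][2] + B[2][2] = -1 + 9 = 8) = -7 (attained at k = 0)
  C[1][0] = min over k of (A[1][0] + B[0][0] = 5 + -5 = 0, A[1][1] + B[1][0] = 8 + 2 = 10, A[1][2] + B[2][0] = 4 + -2 = 2) = 0 (attained at k = 0)
  C[1][1] = min over k of (A[1][0] + B[0][1] = 5 + -2 = 3, A[1][1] + B[1][1] = 8 + 4 = 12, A[1][2] + B[2][1] = 4 + -4 = 0) = 0 (attained at k = 2)
  C[1][2] = min over k of (A[1][0] + B[0][2] = 5 + -3 = 2, A[1][1] + B[1][2] = 8 + 1 = 9, A[1][2] + B[2][2] = 4 + 9 = 13) = 2 (attained at k = 0)
  C[2][0] = min over k of (A[2][0] + B[0][0] = 8 + -5 = 3, A[2][1] + B[1][0] = -4 + 2 = -2, A[2][2] + B[2][0] = -5 + -2 = -7) = -7 (attained at k = 2)
  C[2][1] = min over k of (A[2][0] + B[0][1] = 8 + -2 = 6, A[2][1] + B[1][1] = -4 + 4 = 0, A[2][2] + B[2][1] = -5 + -4 = -9) = -9 (attained at k = 2)
  C[2][2] = min over k of (A[2][0] + B[0][2] = 8 + -3 = 5, A[2][1] + B[1][2] = -4 + 1 = -3, A[2][2] + B[2][2] = -5 + 9 = 4) = -3 (attained at k = 1)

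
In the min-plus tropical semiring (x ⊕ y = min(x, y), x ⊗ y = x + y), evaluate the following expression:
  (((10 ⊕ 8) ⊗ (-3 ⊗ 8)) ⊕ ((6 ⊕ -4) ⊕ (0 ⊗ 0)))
(((10 ⊕ 8) ⊗ (-3 ⊗ 8)) ⊕ ((6 ⊕ -4) ⊕ (0 ⊗ 0))) = -4

Expand innermost to outermost. Recall ⊕ takes the minimum of its arguments and ⊗ takes their sum. Working out the expression (((10 ⊕ 8) ⊗ (-3 ⊗ 8)) ⊕ ((6 ⊕ -4) ⊕ (0 ⊗ 0))) gives -4.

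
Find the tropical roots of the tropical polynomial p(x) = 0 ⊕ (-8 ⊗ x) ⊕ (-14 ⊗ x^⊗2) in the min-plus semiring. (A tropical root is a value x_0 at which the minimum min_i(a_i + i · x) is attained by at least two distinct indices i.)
Roots: {6, 8}

Each tropical root is a break point of the lower envelope of the lines y = a_i + i · x (there are 3 lines, with slopes 0, 1, ..., 2). Only the lines that attain the minimum somewhere contribute to roots; other lines are dominated. Here the surviving (envelope) indices are i = 2, i = 1, i = 0.
Intersections between consecutive envelope lines give the roots: for adjacent envelope indices i < j the intersection is x = (a_i − a_j) / (j − i). Reading off the sorted break points: {6, 8}.
Verification: at each break x_0, at least two indices attain the minimum of min_i(a_i + i · x_0).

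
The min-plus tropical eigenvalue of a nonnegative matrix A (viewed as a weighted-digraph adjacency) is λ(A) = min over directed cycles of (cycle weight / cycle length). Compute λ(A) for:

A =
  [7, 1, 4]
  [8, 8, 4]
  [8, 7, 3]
λ(A) = 3

Enumerate directed cycles and compute their means (weight / length). Sample:
  cycle 0 → 0: weight = 7, length = 1, mean = 7/1 ≈ 7.000
  cycle 1 → 1: weight = 8, length = 1, mean = 8/1 ≈ 8.000
  cycle 2 → 2: weight = 3, length = 1, mean = 3/1 ≈ 3.000
  cycle 0 → 1 → 0: weight = 9, length = 2, mean = 9/2 ≈ 4.500
  cycle 0 → 2 → 0: weight = 12, length = 2, mean = 12/2 ≈ 6.000
  cycle 1 → 0 → 1: weight = 9, length = 2, mean = 9/2 ≈ 4.500
Minimum mean = 3.000, attained e.g. along the cycle 2 → 2 with weight 3 and length 1. So λ(A) = 3/1 = 3.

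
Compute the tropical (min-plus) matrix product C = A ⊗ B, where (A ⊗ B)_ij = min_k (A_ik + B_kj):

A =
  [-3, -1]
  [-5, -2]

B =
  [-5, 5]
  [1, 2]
A ⊗ B =
  [-8, 1]
  [-10, 0]

Apply the min-plus product entry-by-entry:
  C[0][0] = min over k of (A[0][0] + B[0][0] = -3 + -5 = -8, A[0][1] + B[1][0] = -1 + 1 = 0) = -8 (attained at k = 0)
  C[0][1] = min over k of (A[0][0] + B[0][1] = -3 + 5 = 2, A[0][1] + B[1][1] = -1 + 2 = 1) = 1 (attained at k = 1)
  C[1][0] = min over k of (A[1][0] + B[0][0] = -5 + -5 = -10, A[1][1] + B[1][0] = -2 + 1 = -1) = -10 (attained at k = 0)
  C[1][1] = min over k of (A[1][0] + B[0][1] = -5 + 5 = 0, A[1][1] + B[1][1] = -2 + 2 = 0) = 0 (attained at k = 0)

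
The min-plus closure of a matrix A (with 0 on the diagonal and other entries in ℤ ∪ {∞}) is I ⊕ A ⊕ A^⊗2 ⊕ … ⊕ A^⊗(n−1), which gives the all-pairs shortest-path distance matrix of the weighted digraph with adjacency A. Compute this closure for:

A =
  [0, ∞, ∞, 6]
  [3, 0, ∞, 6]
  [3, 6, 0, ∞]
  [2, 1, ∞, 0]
Closure =
  [0, 7, ∞, 6]
  [3, 0, ∞, 6]
  [3, 6, 0, 9]
  [2, 1, ∞, 0]

This is the Floyd-Warshall all-pairs shortest-path computation. For each intermediate vertex k = 0, 1, …, 3, update dist[i][j] ← min(dist[i][j], dist[i][k] + dist[k][j]). The final matrix gives, for each (i, j), the minimum total weight of any directed path from i to j (possibly empty when i = j).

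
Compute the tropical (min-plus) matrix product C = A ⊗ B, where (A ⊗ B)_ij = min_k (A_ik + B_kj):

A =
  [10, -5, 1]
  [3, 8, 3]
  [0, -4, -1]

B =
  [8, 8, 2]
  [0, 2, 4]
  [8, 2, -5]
A ⊗ B =
  [-5, -3, -4]
  [8, 5, -2]
  [-4, -2, -6]

Apply the min-plus product entry-by-entry:
  C[0][0] = min over k of (A[0][0] + B[0][0] = 10 + 8 = 18, A[0][1] + B[1][0] = -5 + 0 = -5, A[0][2] + B[2][0] = 1 + 8 = 9) = -5 (attained at k = 1)
  C[0][1] = min over k of (A[0][0] + B[0][1] = 10 + 8 = 18, A[0][1] + B[1][1] = -5 + 2 = -3, A[0][2] + B[2][1] = 1 + 2 = 3) = -3 (attained at k = 1)
  C[0][2] = min over k of (A[0][0] + B[0][2] = 10 + 2 = 12, A[0][1] + B[1][2] = -5 + 4 = -1, A[0][2] + B[2][2] = 1 + -5 = -4) = -4 (attained at k = 2)
  C[1][0] = min over k of (A[1][0] + B[0][0] = 3 + 8 = 11, A[1][1] + B[1][0] = 8 + 0 = 8, A[1][2] + B[2][0] = 3 + 8 = 11) = 8 (attained at k = 1)
  C[1][1] = min over k of (A[1][0] + B[0][1] = 3 + 8 = 11, A[1][1] + B[1][1] = 8 + 2 = 10, A[1][2] + B[2][1] = 3 + 2 = 5) = 5 (attained at k = 2)
  C[1][2] = min over k of (A[1][0] + B[0][2] = 3 + 2 = 5, A[1][1] + B[1][2] = 8 + 4 = 12, A[1][2] + B[2][2] = 3 + -5 = -2) = -2 (attained at k = 2)
  C[2][0] = min over k of (A[2][0] + B[0][0] = 0 + 8 = 8, A[2][1] + B[1][0] = -4 + 0 = -4, A[2][2] + B[2][0] = -1 + 8 = 7) = -4 (attained at k = 1)
  C[2][1] = min over k of (A[2][0] + B[0][1] = 0 + 8 = 8, A[2][1] + B[1][1] = -4 + 2 = -2, A[2][2] + B[2][1] = -1 + 2 = 1) = -2 (attained at k = 1)
  C[2][2] = min over k of (A[2][0] + B[0][2] = 0 + 2 = 2, A[2][1] + B[1][2] = -4 + 4 = 0, A[2][2] + B[2][2] = -1 + -5 = -6) = -6 (attained at k = 2)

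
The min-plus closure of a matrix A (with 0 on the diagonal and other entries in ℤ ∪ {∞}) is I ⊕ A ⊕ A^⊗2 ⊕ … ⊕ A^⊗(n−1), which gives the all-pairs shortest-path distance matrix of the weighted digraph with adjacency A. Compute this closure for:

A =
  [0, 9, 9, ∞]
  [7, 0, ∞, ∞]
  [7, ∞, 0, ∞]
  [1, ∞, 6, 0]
Closure =
  [0, 9, 9, ∞]
  [7, 0, 16, ∞]
  [7, 16, 0, ∞]
  [1, 10, 6, 0]

This is the Floyd-Warshall all-pairs shortest-path computation. For each intermediate vertex k = 0, 1, …, 3, update dist[i][j] ← min(dist[i][j], dist[i][k] + dist[k][j]). The final matrix gives, for each (i, j), the minimum total weight of any directed path from i to j (possibly empty when i = j).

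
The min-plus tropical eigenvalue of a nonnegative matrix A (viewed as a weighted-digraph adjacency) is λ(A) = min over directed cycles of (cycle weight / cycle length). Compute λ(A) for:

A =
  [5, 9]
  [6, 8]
λ(A) = 5

Enumerate directed cycles and compute their means (weight / length). Sample:
  cycle 0 → 0: weight = 5, length = 1, mean = 5/1 ≈ 5.000
  cycle 1 → 1: weight = 8, length = 1, mean = 8/1 ≈ 8.000
  cycle 0 → 1 → 0: weight = 15, length = 2, mean = 15/2 ≈ 7.500
  cycle 1 → 0 → 1: weight = 15, length = 2, mean = 15/2 ≈ 7.500
Minimum mean = 5.000, attained e.g. along the cycle 0 → 0 with weight 5 and length 1. So λ(A) = 5/1 = 5.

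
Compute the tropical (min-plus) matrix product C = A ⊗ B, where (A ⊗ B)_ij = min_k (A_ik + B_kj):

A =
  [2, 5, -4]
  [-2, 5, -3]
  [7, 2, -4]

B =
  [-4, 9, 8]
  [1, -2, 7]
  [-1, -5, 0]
A ⊗ B =
  [-5, -9, -4]
  [-6, -8, -3]
  [-5, -9, -4]

Apply the min-plus product entry-by-entry:
  C[0][0] = min over k of (A[0][0] + B[0][0] = 2 + -4 = -2, A[0][1] + B[1][0] = 5 + 1 = 6, A[0][2] + B[2][0] = -4 + -1 = -5) = -5 (attained at k = 2)
  C[0][1] = min over k of (A[0][0] + B[0][1] = 2 + 9 = 11, A[0][1] + B[1][1] = 5 + -2 = 3, A[0][2] + B[2][1] = -4 + -5 = -9) = -9 (attained at k = 2)
  C[0][2] = min over k of (A[0][0] + B[0][2] = 2 + 8 = 10, A[0][1] + B[1][2] = 5 + 7 = 12, A[0][2] + B[2][2] = -4 + 0 = -4) = -4 (attained at k = 2)
  C[1][0] = min over k of (A[1][0] + B[0][0] = -2 + -4 = -6, A[1][1] + B[1][0] = 5 + 1 = 6, A[1][2] + B[2][0] = -3 + -1 = -4) = -6 (attained at k = 0)
  C[1][1] = min over k of (A[1][0] + B[0][1] = -2 + 9 = 7, A[1][1] + B[1][1] = 5 + -2 = 3, A[1][2] + B[2][1] = -3 + -5 = -8) = -8 (attained at k = 2)
  C[1][2] = min over k of (A[1][0] + B[0][2] = -2 + 8 = 6, A[1][1] + B[1][2] = 5 + 7 = 12, A[1][2] + B[2][2] = -3 + 0 = -3) = -3 (attained at k = 2)
  C[2][0] = min over k of (A[2][0] + B[0][0] = 7 + -4 = 3, A[2][1] + B[1][0] = 2 + 1 = 3, A[2][2] + B[2][0] = -4 + -1 = -5) = -5 (attained at k = 2)
  C[2][1] = min over k of (A[2][0] + B[0][1] = 7 + 9 = 16, A[2][1] + B[1][1] = 2 + -2 = 0, A[2][2] + B[2][1] = -4 + -5 = -9) = -9 (attained at k = 2)
  C[2][2] = min over k of (A[2][0] + B[0][2] = 7 + 8 = 15, A[2][1] + B[1][2] = 2 + 7 = 9, A[2][2] + B[2][2] = -4 + 0 = -4) = -4 (attained at k = 2)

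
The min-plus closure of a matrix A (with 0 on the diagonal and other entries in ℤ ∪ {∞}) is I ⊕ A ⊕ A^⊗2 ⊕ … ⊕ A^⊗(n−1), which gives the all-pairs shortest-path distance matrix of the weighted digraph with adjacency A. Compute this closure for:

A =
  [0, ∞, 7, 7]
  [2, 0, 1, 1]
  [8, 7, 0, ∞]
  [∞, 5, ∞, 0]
Closure =
  [0, 12, 7, 7]
  [2, 0, 1, 1]
  [8, 7, 0, 8]
  [7, 5, 6, 0]

This is the Floyd-Warshall all-pairs shortest-path computation. For each intermediate vertex k = 0, 1, …, 3, update dist[i][j] ← min(dist[i][j], dist[i][k] + dist[k][j]). The final matrix gives, for each (i, j), the minimum total weight of any directed path from i to j (possibly empty when i = j).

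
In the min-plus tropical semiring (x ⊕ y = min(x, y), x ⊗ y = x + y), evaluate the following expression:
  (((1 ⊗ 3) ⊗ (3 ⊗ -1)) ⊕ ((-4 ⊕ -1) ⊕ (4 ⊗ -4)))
(((1 ⊗ 3) ⊗ (3 ⊗ -1)) ⊕ ((-4 ⊕ -1) ⊕ (4 ⊗ -4))) = -4

Expand innermost to outermost. Recall ⊕ takes the minimum of its arguments and ⊗ takes their sum. Working out the expression (((1 ⊗ 3) ⊗ (3 ⊗ -1)) ⊕ ((-4 ⊕ -1) ⊕ (4 ⊗ -4))) gives -4.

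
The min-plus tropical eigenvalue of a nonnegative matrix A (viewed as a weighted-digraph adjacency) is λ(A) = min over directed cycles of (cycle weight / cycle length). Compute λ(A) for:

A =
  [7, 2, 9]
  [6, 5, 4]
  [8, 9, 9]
λ(A) = 4

Enumerate directed cycles and compute their means (weight / length). Sample:
  cycle 0 → 0: weight = 7, length = 1, mean = 7/1 ≈ 7.000
  cycle 1 → 1: weight = 5, length = 1, mean = 5/1 ≈ 5.000
  cycle 2 → 2: weight = 9, length = 1, mean = 9/1 ≈ 9.000
  cycle 0 → 1 → 0: weight = 8, length = 2, mean = 8/2 ≈ 4.000
  cycle 0 → 2 → 0: weight = 17, length = 2, mean = 17/2 ≈ 8.500
  cycle 1 → 0 → 1: weight = 8, length = 2, mean = 8/2 ≈ 4.000
Minimum mean = 4.000, attained e.g. along the cycle 0 → 1 → 0 with weight 8 and length 2. So λ(A) = 8/2 = 4.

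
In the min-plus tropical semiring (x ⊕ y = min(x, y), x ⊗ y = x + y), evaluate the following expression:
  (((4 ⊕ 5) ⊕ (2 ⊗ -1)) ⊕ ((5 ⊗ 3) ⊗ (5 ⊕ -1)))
(((4 ⊕ 5) ⊕ (2 ⊗ -1)) ⊕ ((5 ⊗ 3) ⊗ (5 ⊕ -1))) = 1

Expand innermost to outermost. Recall ⊕ takes the minimum of its arguments and ⊗ takes their sum. Working out the expression (((4 ⊕ 5) ⊕ (2 ⊗ -1)) ⊕ ((5 ⊗ 3) ⊗ (5 ⊕ -1))) gives 1.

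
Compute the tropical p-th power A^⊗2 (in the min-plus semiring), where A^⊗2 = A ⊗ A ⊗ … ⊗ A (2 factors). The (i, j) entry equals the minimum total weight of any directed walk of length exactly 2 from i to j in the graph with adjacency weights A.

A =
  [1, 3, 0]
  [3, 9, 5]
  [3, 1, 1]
A^⊗2 =
  [2, 1, 1]
  [4, 6, 3]
  [4, 2, 2]

Each entry (A^⊗2)_ij equals the minimum over all length-2 walks i = v_0 → v_1 → … → v_2 = j of Σ_t A[v_t][v_{t+1}]. For example, for (i, j) = (0, 2) we minimise over 3 possible intermediate vertex sequences; the minimum is 1, attained along the walk 0 → 0 → 2.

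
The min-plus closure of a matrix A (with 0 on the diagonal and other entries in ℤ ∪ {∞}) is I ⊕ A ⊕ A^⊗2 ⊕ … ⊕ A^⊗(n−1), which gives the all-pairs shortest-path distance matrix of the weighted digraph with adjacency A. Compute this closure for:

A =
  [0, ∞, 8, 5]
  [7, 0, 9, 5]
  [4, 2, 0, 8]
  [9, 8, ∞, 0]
Closure =
  [0, 10, 8, 5]
  [7, 0, 9, 5]
  [4, 2, 0, 7]
  [9, 8, 17, 0]

This is the Floyd-Warshall all-pairs shortest-path computation. For each intermediate vertex k = 0, 1, …, 3, update dist[i][j] ← min(dist[i][j], dist[i][k] + dist[k][j]). The final matrix gives, for each (i, j), the minimum total weight of any directed path from i to j (possibly empty when i = j).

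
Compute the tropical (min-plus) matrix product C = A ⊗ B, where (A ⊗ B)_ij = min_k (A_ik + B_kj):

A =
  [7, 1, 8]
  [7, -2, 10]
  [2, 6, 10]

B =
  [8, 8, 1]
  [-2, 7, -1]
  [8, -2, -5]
A ⊗ B =
  [-1, 6, 0]
  [-4, 5, -3]
  [4, 8, 3]

Apply the min-plus product entry-by-entry:
  C[0][0] = min over k of (A[0][0] + B[0][0] = 7 + 8 = 15, A[0][1] + B[1][0] = 1 + -2 = -1, A[0][2] + B[2][0] = 8 + 8 = 16) = -1 (attained at k = 1)
  C[0][1] = min over k of (A[0][0] + B[0][1] = 7 + 8 = 15, A[0][1] + B[1][1] = 1 + 7 = 8, A[0][2] + B[2][1] = 8 + -2 = 6) = 6 (attained at k = 2)
  C[0][2] = min over k of (A[0][0] + B[0][2] = 7 + 1 = 8, A[0][1] + B[1][2] = 1 + -1 = 0, A[0][2] + B[2][2] = 8 + -5 = 3) = 0 (attained at k = 1)
  C[1][0] = min over k of (A[1][0] + B[0][0] = 7 + 8 = 15, A[1][1] + B[1][0] = -2 + -2 = -4, A[1][2] + B[2][0] = 10 + 8 = 18) = -4 (attained at k = 1)
  C[1][1] = min over k of (A[1][0] + B[0][1] = 7 + 8 = 15, A[1][1] + B[1][1] = -2 + 7 = 5, A[1][2] + B[2][1] = 10 + -2 = 8) = 5 (attained at k = 1)
  C[1][2] = min over k of (A[1][0] + B[0][2] = 7 + 1 = 8, A[1][1] + B[1][2] = -2 + -1 = -3, A[1][2] + B[2][2] = 10 + -5 = 5) = -3 (attained at k = 1)
  C[2][0] = min over k of (A[2][0] + B[0][0] = 2 + 8 = 10, A[2][1] + B[1][0] = 6 + -2 = 4, A[2][2] + B[2][0] = 10 + 8 = 18) = 4 (attained at k = 1)
  C[2][1] = min over k of (A[2][0] + B[0][1] = 2 + 8 = 10, A[2][1] + B[1][1] = 6 + 7 = 13, A[2][2] + B[2][1] = 10 + -2 = 8) = 8 (attained at k = 2)
  C[2][2] = min over k of (A[2][0] + B[0][2] = 2 + 1 = 3, A[2][1] + B[1][2] = 6 + -1 = 5, A[2][2] + B[2][2] = 10 + -5 = 5) = 3 (attained at k = 0)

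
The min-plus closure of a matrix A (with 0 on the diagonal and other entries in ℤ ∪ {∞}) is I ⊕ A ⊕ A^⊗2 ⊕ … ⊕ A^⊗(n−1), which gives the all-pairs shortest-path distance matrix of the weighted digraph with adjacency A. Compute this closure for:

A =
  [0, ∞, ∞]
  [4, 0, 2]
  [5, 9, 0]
Closure =
  [0, ∞, ∞]
  [4, 0, 2]
  [5, 9, 0]

This is the Floyd-Warshall all-pairs shortest-path computation. For each intermediate vertex k = 0, 1, …, 2, update dist[i][j] ← min(dist[i][j], dist[i][k] + dist[k][j]). The final matrix gives, for each (i, j), the minimum total weight of any directed path from i to j (possibly empty when i = j).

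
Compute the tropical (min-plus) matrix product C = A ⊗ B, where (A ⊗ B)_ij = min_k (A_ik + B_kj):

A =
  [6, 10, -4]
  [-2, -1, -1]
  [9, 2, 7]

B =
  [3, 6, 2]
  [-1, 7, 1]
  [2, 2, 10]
A ⊗ B =
  [-2, -2, 6]
  [-2, 1, 0]
  [1, 9, 3]

Apply the min-plus product entry-by-entry:
  C[0][0] = min over k of (A[0][0] + B[0][0] = 6 + 3 = 9, A[0][1] + B[1][0] = 10 + -1 = 9, A[0][2] + B[2][0] = -4 + 2 = -2) = -2 (attained at k = 2)
  C[0][1] = min over k of (A[0][0] + B[0][1] = 6 + 6 = 12, A[0][1] + B[1][1] = 10 + 7 = 17, A[0][2] + B[2][1] = -4 + 2 = -2) = -2 (attained at k = 2)
  C[0][2] = min over k of (A[0][0] + B[0][2] = 6 + 2 = 8, A[0][1] + B[1][2] = 10 + 1 = 11, A[0][2] + B[2][2] = -4 + 10 = 6) = 6 (attained at k = 2)
  C[1][0] = min over k of (A[1][0] + B[0][0] = -2 + 3 = 1, A[1][1] + B[1][0] = -1 + -1 = -2, A[1][2] + B[2][0] = -1 + 2 = 1) = -2 (attained at k = 1)
  C[1][1] = min over k of (A[1][0] + B[0][1] = -2 + 6 = 4, A[1][1] + B[1][1] = -1 + 7 = 6, A[1][2] + B[2][1] = -1 + 2 = 1) = 1 (attained at k = 2)
  C[1][2] = min over k of (A[1][0] + B[0][2] = -2 + 2 = 0, A[1][1] + B[1][2] = -1 + 1 = 0, A[1][2] + B[2][2] = -1 + 10 = 9) = 0 (attained at k = 0)
  C[2][0] = min over k of (A[2][0] + B[0][0] = 9 + 3 = 12, A[2][1] + B[1][0] = 2 + -1 = 1, A[2][2] + B[2][0] = 7 + 2 = 9) = 1 (attained at k = 1)
  C[2][1] = min over k of (A[2][0] + B[0][1] = 9 + 6 = 15, A[2][1] + B[1][1] = 2 + 7 = 9, A[2][2] + B[2][1] = 7 + 2 = 9) = 9 (attained at k = 1)
  C[2][2] = min over k of (A[2][0] + B[0][2] = 9 + 2 = 11, A[2][1] + B[1][2] = 2 + 1 = 3, A[2][2] + B[2][2] = 7 + 10 = 17) = 3 (attained at k = 1)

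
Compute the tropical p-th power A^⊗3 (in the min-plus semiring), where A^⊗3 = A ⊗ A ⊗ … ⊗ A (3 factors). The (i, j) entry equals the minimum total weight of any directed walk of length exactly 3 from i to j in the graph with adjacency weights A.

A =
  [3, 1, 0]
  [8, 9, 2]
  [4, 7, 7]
A^⊗3 =
  [7, 5, 4]
  [9, 7, 6]
  [8, 8, 7]

Each entry (A^⊗3)_ij equals the minimum over all length-3 walks i = v_0 → v_1 → … → v_3 = j of Σ_t A[v_t][v_{t+1}]. For example, for (i, j) = (0, 2) we minimise over 9 possible intermediate vertex sequences; the minimum is 4, attained along the walk 0 → 2 → 0 → 2.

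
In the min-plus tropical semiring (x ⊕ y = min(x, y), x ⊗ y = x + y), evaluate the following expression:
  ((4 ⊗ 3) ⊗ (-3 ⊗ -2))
((4 ⊗ 3) ⊗ (-3 ⊗ -2)) = 2

Expand innermost to outermost. Recall ⊕ takes the minimum of its arguments and ⊗ takes their sum. Working out the expression ((4 ⊗ 3) ⊗ (-3 ⊗ -2)) gives 2.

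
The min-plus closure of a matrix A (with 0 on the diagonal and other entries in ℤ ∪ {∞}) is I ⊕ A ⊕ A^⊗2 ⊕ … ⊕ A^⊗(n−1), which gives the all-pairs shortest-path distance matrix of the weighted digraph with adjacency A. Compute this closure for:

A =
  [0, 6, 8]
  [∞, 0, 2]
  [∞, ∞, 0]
Closure =
  [0, 6, 8]
  [∞, 0, 2]
  [∞, ∞, 0]

This is the Floyd-Warshall all-pairs shortest-path computation. For each intermediate vertex k = 0, 1, …, 2, update dist[i][j] ← min(dist[i][j], dist[i][k] + dist[k][j]). The final matrix gives, for each (i, j), the minimum total weight of any directed path from i to j (possibly empty when i = j).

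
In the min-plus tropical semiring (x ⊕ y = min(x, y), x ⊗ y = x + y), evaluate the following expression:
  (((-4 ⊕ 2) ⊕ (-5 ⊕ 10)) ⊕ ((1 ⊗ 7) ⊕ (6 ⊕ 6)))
(((-4 ⊕ 2) ⊕ (-5 ⊕ 10)) ⊕ ((1 ⊗ 7) ⊕ (6 ⊕ 6))) = -5

Expand innermost to outermost. Recall ⊕ takes the minimum of its arguments and ⊗ takes their sum. Working out the expression (((-4 ⊕ 2) ⊕ (-5 ⊕ 10)) ⊕ ((1 ⊗ 7) ⊕ (6 ⊕ 6))) gives -5.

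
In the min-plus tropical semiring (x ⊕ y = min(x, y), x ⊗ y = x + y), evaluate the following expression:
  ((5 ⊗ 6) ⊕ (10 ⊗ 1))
((5 ⊗ 6) ⊕ (10 ⊗ 1)) = 11

Expand innermost to outermost. Recall ⊕ takes the minimum of its arguments and ⊗ takes their sum. Working out the expression ((5 ⊗ 6) ⊕ (10 ⊗ 1)) gives 11.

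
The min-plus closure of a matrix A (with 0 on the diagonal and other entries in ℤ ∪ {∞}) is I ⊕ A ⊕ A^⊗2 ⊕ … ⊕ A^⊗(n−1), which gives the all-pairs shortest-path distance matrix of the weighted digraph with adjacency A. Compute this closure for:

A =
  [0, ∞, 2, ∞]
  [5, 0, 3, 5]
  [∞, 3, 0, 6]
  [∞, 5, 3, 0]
Closure =
  [0, 5, 2, 8]
  [5, 0, 3, 5]
  [8, 3, 0, 6]
  [10, 5, 3, 0]

This is the Floyd-Warshall all-pairs shortest-path computation. For each intermediate vertex k = 0, 1, …, 3, update dist[i][j] ← min(dist[i][j], dist[i][k] + dist[k][j]). The final matrix gives, for each (i, j), the minimum total weight of any directed path from i to j (possibly empty when i = j).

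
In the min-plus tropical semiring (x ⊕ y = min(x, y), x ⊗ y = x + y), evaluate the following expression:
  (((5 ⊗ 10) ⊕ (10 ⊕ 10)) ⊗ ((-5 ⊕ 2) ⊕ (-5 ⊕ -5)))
(((5 ⊗ 10) ⊕ (10 ⊕ 10)) ⊗ ((-5 ⊕ 2) ⊕ (-5 ⊕ -5))) = 5

Expand innermost to outermost. Recall ⊕ takes the minimum of its arguments and ⊗ takes their sum. Working out the expression (((5 ⊗ 10) ⊕ (10 ⊕ 10)) ⊗ ((-5 ⊕ 2) ⊕ (-5 ⊕ -5))) gives 5.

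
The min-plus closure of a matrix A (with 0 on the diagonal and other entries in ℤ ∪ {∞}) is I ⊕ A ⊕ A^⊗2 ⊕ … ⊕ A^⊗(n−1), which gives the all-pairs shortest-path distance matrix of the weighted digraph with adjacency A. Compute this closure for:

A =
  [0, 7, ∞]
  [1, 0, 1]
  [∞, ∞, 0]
Closure =
  [0, 7, 8]
  [1, 0, 1]
  [∞, ∞, 0]

This is the Floyd-Warshall all-pairs shortest-path computation. For each intermediate vertex k = 0, 1, …, 2, update dist[i][j] ← min(dist[i][j], dist[i][k] + dist[k][j]). The final matrix gives, for each (i, j), the minimum total weight of any directed path from i to j (possibly empty when i = j).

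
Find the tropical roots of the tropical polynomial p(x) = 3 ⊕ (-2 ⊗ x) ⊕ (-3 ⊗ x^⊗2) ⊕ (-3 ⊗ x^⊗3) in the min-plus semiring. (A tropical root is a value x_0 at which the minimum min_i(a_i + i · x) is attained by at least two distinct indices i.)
Roots: {0, 1, 5}

Each tropical root is a break point of the lower envelope of the lines y = a_i + i · x (there are 4 lines, with slopes 0, 1, ..., 3). Only the lines that attain the minimum somewhere contribute to roots; other lines are dominated. Here the surviving (envelope) indices are i = 3, i = 2, i = 1, i = 0.
Intersections between consecutive envelope lines give the roots: for adjacent envelope indices i < j the intersection is x = (a_i − a_j) / (j − i). Reading off the sorted break points: {0, 1, 5}.
Verification: at each break x_0, at least two indices attain the minimum of min_i(a_i + i · x_0).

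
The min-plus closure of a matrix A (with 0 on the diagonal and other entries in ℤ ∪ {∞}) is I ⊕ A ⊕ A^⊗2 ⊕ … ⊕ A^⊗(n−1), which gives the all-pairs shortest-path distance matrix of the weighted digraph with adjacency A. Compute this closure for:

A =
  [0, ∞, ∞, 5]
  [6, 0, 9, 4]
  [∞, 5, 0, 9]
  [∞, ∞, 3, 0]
Closure =
  [0, 13, 8, 5]
  [6, 0, 7, 4]
  [11, 5, 0, 9]
  [14, 8, 3, 0]

This is the Floyd-Warshall all-pairs shortest-path computation. For each intermediate vertex k = 0, 1, …, 3, update dist[i][j] ← min(dist[i][j], dist[i][k] + dist[k][j]). The final matrix gives, for each (i, j), the minimum total weight of any directed path from i to j (possibly empty when i = j).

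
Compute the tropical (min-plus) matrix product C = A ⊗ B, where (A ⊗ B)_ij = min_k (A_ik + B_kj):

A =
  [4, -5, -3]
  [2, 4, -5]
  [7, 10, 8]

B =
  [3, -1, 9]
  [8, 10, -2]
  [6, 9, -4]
A ⊗ B =
  [3, 3, -7]
  [1, 1, -9]
  [10, 6, 4]

Apply the min-plus product entry-by-entry:
  C[0][0] = min over k of (A[0][0] + B[0][0] = 4 + 3 = 7, A[0][1] + B[1][0] = -5 + 8 = 3, A[0][2] + B[2][0] = -3 + 6 = 3) = 3 (attained at k = 1)
  C[0][1] = min over k of (A[0][0] + B[0][1] = 4 + -1 = 3, A[0][1] + B[1][1] = -5 + 10 = 5, A[0][2] + B[2][1] = -3 + 9 = 6) = 3 (attained at k = 0)
  C[0][2] = min over k of (A[0][0] + B[0][2] = 4 + 9 = 13, A[0][1] + B[1][2] = -5 + -2 = -7, A[0][2] + B[2][2] = -3 + -4 = -7) = -7 (attained at k = 1)
  C[1][0] = min over k of (A[1][0] + B[0][0] = 2 + 3 = 5, A[1][1] + B[1][0] = 4 + 8 = 12, A[1][2] + B[2][0] = -5 + 6 = 1) = 1 (attained at k = 2)
  C[1][1] = min over k of (A[1][0] + B[0][1] = 2 + -1 = 1, A[1][1] + B[1][1] = 4 + 10 = 14, A[1][2] + B[2][1] = -5 + 9 = 4) = 1 (attained at k = 0)
  C[1][2] = min over k of (A[1][0] + B[0][2] = 2 + 9 = 11, A[1][1] + B[1][2] = 4 + -2 = 2, A[1][2] + B[2][2] = -5 + -4 = -9) = -9 (attained at k = 2)
  C[2][0] = min over k of (A[2][0] + B[0][0] = 7 + 3 = 10, A[2][1] + B[1][0] = 10 + 8 = 18, A[2][2] + B[2][0] = 8 + 6 = 14) = 10 (attained at k = 0)
  C[2][1] = min over k of (A[2][0] + B[0][1] = 7 + -1 = 6, A[2][1] + B[1][1] = 10 + 10 = 20, A[2][2] + B[2][1] = 8 + 9 = 17) = 6 (attained at k = 0)
  C[2][2] = min over k of (A[2][0] + B[0][2] = 7 + 9 = 16, A[2][1] + B[1][2] = 10 + -2 = 8, A[2][2] + B[2][2] = 8 + -4 = 4) = 4 (attained at k = 2)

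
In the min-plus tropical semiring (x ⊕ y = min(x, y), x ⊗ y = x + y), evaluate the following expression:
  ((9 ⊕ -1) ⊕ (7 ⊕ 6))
((9 ⊕ -1) ⊕ (7 ⊕ 6)) = -1

Expand innermost to outermost. Recall ⊕ takes the minimum of its arguments and ⊗ takes their sum. Working out the expression ((9 ⊕ -1) ⊕ (7 ⊕ 6)) gives -1.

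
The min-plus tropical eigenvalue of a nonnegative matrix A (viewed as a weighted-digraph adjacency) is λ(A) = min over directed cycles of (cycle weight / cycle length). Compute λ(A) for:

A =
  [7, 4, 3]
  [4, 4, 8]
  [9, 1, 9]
λ(A) = 8/3

Enumerate directed cycles and compute their means (weight / length). Sample:
  cycle 0 → 0: weight = 7, length = 1, mean = 7/1 ≈ 7.000
  cycle 1 → 1: weight = 4, length = 1, mean = 4/1 ≈ 4.000
  cycle 2 → 2: weight = 9, length = 1, mean = 9/1 ≈ 9.000
  cycle 0 → 1 → 0: weight = 8, length = 2, mean = 8/2 ≈ 4.000
  cycle 0 → 2 → 0: weight = 12, length = 2, mean = 12/2 ≈ 6.000
  cycle 1 → 0 → 1: weight = 8, length = 2, mean = 8/2 ≈ 4.000
Minimum mean = 2.667, attained e.g. along the cycle 0 → 2 → 1 → 0 with weight 8 and length 3. So λ(A) = 8/3 = 8/3.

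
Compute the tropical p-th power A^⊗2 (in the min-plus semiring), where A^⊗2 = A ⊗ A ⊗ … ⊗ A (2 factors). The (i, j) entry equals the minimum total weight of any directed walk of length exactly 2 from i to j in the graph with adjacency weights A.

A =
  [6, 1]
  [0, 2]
A^⊗2 =
  [1, 3]
  [2, 1]

Each entry (A^⊗2)_ij equals the minimum over all length-2 walks i = v_0 → v_1 → … → v_2 = j of Σ_t A[v_t][v_{t+1}]. For example, for (i, j) = (0, 1) we minimise over 2 possible intermediate vertex sequences; the minimum is 3, attained along the walk 0 → 1 → 1.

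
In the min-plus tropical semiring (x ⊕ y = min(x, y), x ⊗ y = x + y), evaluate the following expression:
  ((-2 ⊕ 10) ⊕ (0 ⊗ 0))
((-2 ⊕ 10) ⊕ (0 ⊗ 0)) = -2

Expand innermost to outermost. Recall ⊕ takes the minimum of its arguments and ⊗ takes their sum. Working out the expression ((-2 ⊕ 10) ⊕ (0 ⊗ 0)) gives -2.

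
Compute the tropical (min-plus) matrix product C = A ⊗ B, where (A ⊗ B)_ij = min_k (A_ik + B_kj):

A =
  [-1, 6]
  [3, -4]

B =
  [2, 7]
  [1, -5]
A ⊗ B =
  [1, 1]
  [-3, -9]

Apply the min-plus product entry-by-entry:
  C[0][0] = min over k of (A[0][0] + B[0][0] = -1 + 2 = 1, A[0][1] + B[1][0] = 6 + 1 = 7) = 1 (attained at k = 0)
  C[0][1] = min over k of (A[0][0] + B[0][1] = -1 + 7 = 6, A[0][1] + B[1][1] = 6 + -5 = 1) = 1 (attained at k = 1)
  C[1][0] = min over k of (A[1][0] + B[0][0] = 3 + 2 = 5, A[1][1] + B[1][0] = -4 + 1 = -3) = -3 (attained at k = 1)
  C[1][1] = min over k of (A[1][0] + B[0][1] = 3 + 7 = 10, A[1][1] + B[1][1] = -4 + -5 = -9) = -9 (attained at k = 1)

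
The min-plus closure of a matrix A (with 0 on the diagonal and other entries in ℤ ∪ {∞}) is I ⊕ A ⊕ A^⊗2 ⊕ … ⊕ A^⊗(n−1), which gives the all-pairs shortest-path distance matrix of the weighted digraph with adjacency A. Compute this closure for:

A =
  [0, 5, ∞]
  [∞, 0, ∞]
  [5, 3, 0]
Closure =
  [0, 5, ∞]
  [∞, 0, ∞]
  [5, 3, 0]

This is the Floyd-Warshall all-pairs shortest-path computation. For each intermediate vertex k = 0, 1, …, 2, update dist[i][j] ← min(dist[i][j], dist[i][k] + dist[k][j]). The final matrix gives, for each (i, j), the minimum total weight of any directed path from i to j (possibly empty when i = j).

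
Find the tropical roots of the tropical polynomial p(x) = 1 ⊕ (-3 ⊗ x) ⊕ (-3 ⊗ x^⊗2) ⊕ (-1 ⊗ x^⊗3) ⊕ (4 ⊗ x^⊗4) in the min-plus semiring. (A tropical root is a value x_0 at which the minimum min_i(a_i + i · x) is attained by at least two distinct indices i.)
Roots: {-5, -2, 0, 4}

Each tropical root is a break point of the lower envelope of the lines y = a_i + i · x (there are 5 lines, with slopes 0, 1, ..., 4). Only the lines that attain the minimum somewhere contribute to roots; other lines are dominated. Here the surviving (envelope) indices are i = 4, i = 3, i = 2, i = 1, i = 0.
Intersections between consecutive envelope lines give the roots: for adjacent envelope indices i < j the intersection is x = (a_i − a_j) / (j − i). Reading off the sorted break points: {-5, -2, 0, 4}.
Verification: at each break x_0, at least two indices attain the minimum of min_i(a_i + i · x_0).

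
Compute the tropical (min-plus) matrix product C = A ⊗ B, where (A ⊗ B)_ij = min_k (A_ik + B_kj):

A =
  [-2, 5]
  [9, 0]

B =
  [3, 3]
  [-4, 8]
A ⊗ B =
  [1, 1]
  [-4, 8]

Apply the min-plus product entry-by-entry:
  C[0][0] = min over k of (A[0][0] + B[0][0] = -2 + 3 = 1, A[0][1] + B[1][0] = 5 + -4 = 1) = 1 (attained at k = 0)
  C[0][1] = min over k of (A[0][0] + B[0][1] = -2 + 3 = 1, A[0][1] + B[1][1] = 5 + 8 = 13) = 1 (attained at k = 0)
  C[1][0] = min over k of (A[1][0] + B[0][0] = 9 + 3 = 12, A[1][1] + B[1][0] = 0 + -4 = -4) = -4 (attained at k = 1)
  C[1][1] = min over k of (A[1][0] + B[0][1] = 9 + 3 = 12, A[1][1] + B[1][1] = 0 + 8 = 8) = 8 (attained at k = 1)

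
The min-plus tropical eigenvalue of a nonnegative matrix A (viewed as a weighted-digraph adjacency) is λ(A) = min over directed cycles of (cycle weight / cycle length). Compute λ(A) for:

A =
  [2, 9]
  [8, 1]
λ(A) = 1

Enumerate directed cycles and compute their means (weight / length). Sample:
  cycle 0 → 0: weight = 2, length = 1, mean = 2/1 ≈ 2.000
  cycle 1 → 1: weight = 1, length = 1, mean = 1/1 ≈ 1.000
  cycle 0 → 1 → 0: weight = 17, length = 2, mean = 17/2 ≈ 8.500
  cycle 1 → 0 → 1: weight = 17, length = 2, mean = 17/2 ≈ 8.500
Minimum mean = 1.000, attained e.g. along the cycle 1 → 1 with weight 1 and length 1. So λ(A) = 1/1 = 1.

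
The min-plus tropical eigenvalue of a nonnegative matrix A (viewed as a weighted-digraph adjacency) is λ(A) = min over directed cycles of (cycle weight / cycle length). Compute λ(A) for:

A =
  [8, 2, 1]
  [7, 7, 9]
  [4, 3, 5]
λ(A) = 5/2

Enumerate directed cycles and compute their means (weight / length). Sample:
  cycle 0 → 0: weight = 8, length = 1, mean = 8/1 ≈ 8.000
  cycle 1 → 1: weight = 7, length = 1, mean = 7/1 ≈ 7.000
  cycle 2 → 2: weight = 5, length = 1, mean = 5/1 ≈ 5.000
  cycle 0 → 1 → 0: weight = 9, length = 2, mean = 9/2 ≈ 4.500
  cycle 0 → 2 → 0: weight = 5, length = 2, mean = 5/2 ≈ 2.500
  cycle 1 → 0 → 1: weight = 9, length = 2, mean = 9/2 ≈ 4.500
Minimum mean = 2.500, attained e.g. along the cycle 0 → 2 → 0 with weight 5 and length 2. So λ(A) = 5/2 = 5/2.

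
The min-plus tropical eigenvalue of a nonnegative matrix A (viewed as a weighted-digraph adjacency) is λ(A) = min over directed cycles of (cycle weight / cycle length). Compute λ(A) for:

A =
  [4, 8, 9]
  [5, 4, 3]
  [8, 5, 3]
λ(A) = 3

Enumerate directed cycles and compute their means (weight / length). Sample:
  cycle 0 → 0: weight = 4, length = 1, mean = 4/1 ≈ 4.000
  cycle 1 → 1: weight = 4, length = 1, mean = 4/1 ≈ 4.000
  cycle 2 → 2: weight = 3, length = 1, mean = 3/1 ≈ 3.000
  cycle 0 → 1 → 0: weight = 13, length = 2, mean = 13/2 ≈ 6.500
  cycle 0 → 2 → 0: weight = 17, length = 2, mean = 17/2 ≈ 8.500
  cycle 1 → 0 → 1: weight = 13, length = 2, mean = 13/2 ≈ 6.500
Minimum mean = 3.000, attained e.g. along the cycle 2 → 2 with weight 3 and length 1. So λ(A) = 3/1 = 3.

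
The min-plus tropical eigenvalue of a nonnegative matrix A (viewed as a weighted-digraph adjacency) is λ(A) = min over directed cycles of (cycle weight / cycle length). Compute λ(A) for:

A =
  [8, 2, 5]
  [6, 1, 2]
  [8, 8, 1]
λ(A) = 1

Enumerate directed cycles and compute their means (weight / length). Sample:
  cycle 0 → 0: weight = 8, length = 1, mean = 8/1 ≈ 8.000
  cycle 1 → 1: weight = 1, length = 1, mean = 1/1 ≈ 1.000
  cycle 2 → 2: weight = 1, length = 1, mean = 1/1 ≈ 1.000
  cycle 0 → 1 → 0: weight = 8, length = 2, mean = 8/2 ≈ 4.000
  cycle 0 → 2 → 0: weight = 13, length = 2, mean = 13/2 ≈ 6.500
  cycle 1 → 0 → 1: weight = 8, length = 2, mean = 8/2 ≈ 4.000
Minimum mean = 1.000, attained e.g. along the cycle 1 → 1 with weight 1 and length 1. So λ(A) = 1/1 = 1.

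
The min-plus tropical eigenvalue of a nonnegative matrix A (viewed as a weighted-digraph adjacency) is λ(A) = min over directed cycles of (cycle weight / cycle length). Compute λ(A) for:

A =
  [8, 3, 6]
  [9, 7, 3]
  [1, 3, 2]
λ(A) = 2

Enumerate directed cycles and compute their means (weight / length). Sample:
  cycle 0 → 0: weight = 8, length = 1, mean = 8/1 ≈ 8.000
  cycle 1 → 1: weight = 7, length = 1, mean = 7/1 ≈ 7.000
  cycle 2 → 2: weight = 2, length = 1, mean = 2/1 ≈ 2.000
  cycle 0 → 1 → 0: weight = 12, length = 2, mean = 12/2 ≈ 6.000
  cycle 0 → 2 → 0: weight = 7, length = 2, mean = 7/2 ≈ 3.500
  cycle 1 → 0 → 1: weight = 12, length = 2, mean = 12/2 ≈ 6.000
Minimum mean = 2.000, attained e.g. along the cycle 2 → 2 with weight 2 and length 1. So λ(A) = 2/1 = 2.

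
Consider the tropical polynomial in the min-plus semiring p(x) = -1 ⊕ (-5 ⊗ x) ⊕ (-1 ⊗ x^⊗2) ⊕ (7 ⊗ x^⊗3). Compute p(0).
p(0) = -5

A tropical monomial a ⊗ x^⊗i evaluates to a + i · x. Evaluating each term at x = 0:
  Term 0 contributes -1 + 0 · 0 = -1
  Term 1 contributes -5 + 1 · 0 = -5
  Term 2 contributes -1 + 2 · 0 = -1
  Term 3 contributes 7 + 3 · 0 = 7
p(0) = ⊕ of these = min[-1, -5, -1, 7] = -5.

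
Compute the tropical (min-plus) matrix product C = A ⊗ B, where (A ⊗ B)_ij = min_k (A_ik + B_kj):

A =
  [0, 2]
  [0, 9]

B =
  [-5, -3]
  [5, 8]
A ⊗ B =
  [-5, -3]
  [-5, -3]

Apply the min-plus product entry-by-entry:
  C[0][0] = min over k of (A[0][0] + B[0][0] = 0 + -5 = -5, A[0][1] + B[1][0] = 2 + 5 = 7) = -5 (attained at k = 0)
  C[0][1] = min over k of (A[0][0] + B[0][1] = 0 + -3 = -3, A[0][1] + B[1][1] = 2 + 8 = 10) = -3 (attained at k = 0)
  C[1][0] = min over k of (A[1][0] + B[0][0] = 0 + -5 = -5, A[1][1] + B[1][0] = 9 + 5 = 14) = -5 (attained at k = 0)
  C[1][1] = min over k of (A[1][0] + B[0][1] = 0 + -3 = -3, A[1][1] + B[1][1] = 9 + 8 = 17) = -3 (attained at k = 0)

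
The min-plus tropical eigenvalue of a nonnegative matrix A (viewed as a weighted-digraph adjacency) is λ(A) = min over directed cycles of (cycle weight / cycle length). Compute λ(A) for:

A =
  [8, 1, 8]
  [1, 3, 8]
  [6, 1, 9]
λ(A) = 1

Enumerate directed cycles and compute their means (weight / length). Sample:
  cycle 0 → 0: weight = 8, length = 1, mean = 8/1 ≈ 8.000
  cycle 1 → 1: weight = 3, length = 1, mean = 3/1 ≈ 3.000
  cycle 2 → 2: weight = 9, length = 1, mean = 9/1 ≈ 9.000
  cycle 0 → 1 → 0: weight = 2, length = 2, mean = 2/2 ≈ 1.000
  cycle 0 → 2 → 0: weight = 14, length = 2, mean = 14/2 ≈ 7.000
  cycle 1 → 0 → 1: weight = 2, length = 2, mean = 2/2 ≈ 1.000
Minimum mean = 1.000, attained e.g. along the cycle 0 → 1 → 0 with weight 2 and length 2. So λ(A) = 2/2 = 1.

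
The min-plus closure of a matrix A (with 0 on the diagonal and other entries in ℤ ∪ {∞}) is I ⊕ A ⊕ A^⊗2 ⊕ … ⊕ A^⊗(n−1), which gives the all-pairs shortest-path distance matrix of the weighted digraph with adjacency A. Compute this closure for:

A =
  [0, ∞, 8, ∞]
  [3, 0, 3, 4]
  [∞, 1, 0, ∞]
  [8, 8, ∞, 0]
Closure =
  [0, 9, 8, 13]
  [3, 0, 3, 4]
  [4, 1, 0, 5]
  [8, 8, 11, 0]

This is the Floyd-Warshall all-pairs shortest-path computation. For each intermediate vertex k = 0, 1, …, 3, update dist[i][j] ← min(dist[i][j], dist[i][k] + dist[k][j]). The final matrix gives, for each (i, j), the minimum total weight of any directed path from i to j (possibly empty when i = j).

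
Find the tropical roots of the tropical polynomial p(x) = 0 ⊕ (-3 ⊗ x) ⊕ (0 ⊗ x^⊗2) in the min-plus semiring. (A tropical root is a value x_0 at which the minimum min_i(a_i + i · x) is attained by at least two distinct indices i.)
Roots: {-3, 3}

Each tropical root is a break point of the lower envelope of the lines y = a_i + i · x (there are 3 lines, with slopes 0, 1, ..., 2). Only the lines that attain the minimum somewhere contribute to roots; other lines are dominated. Here the surviving (envelope) indices are i = 2, i = 1, i = 0.
Intersections between consecutive envelope lines give the roots: for adjacent envelope indices i < j the intersection is x = (a_i − a_j) / (j − i). Reading off the sorted break points: {-3, 3}.
Verification: at each break x_0, at least two indices attain the minimum of min_i(a_i + i · x_0).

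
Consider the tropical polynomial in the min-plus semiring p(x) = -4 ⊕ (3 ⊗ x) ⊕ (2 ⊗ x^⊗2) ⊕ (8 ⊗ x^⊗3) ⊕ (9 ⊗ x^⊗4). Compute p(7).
p(7) = -4

A tropical monomial a ⊗ x^⊗i evaluates to a + i · x. Evaluating each term at x = 7:
  Term 0 contributes -4 + 0 · 7 = -4
  Term 1 contributes 3 + 1 · 7 = 10
  Term 2 contributes 2 + 2 · 7 = 16
  Term 3 contributes 8 + 3 · 7 = 29
  Term 4 contributes 9 + 4 · 7 = 37
p(7) = ⊕ of these = min[-4, 10, 16, 29, 37] = -4.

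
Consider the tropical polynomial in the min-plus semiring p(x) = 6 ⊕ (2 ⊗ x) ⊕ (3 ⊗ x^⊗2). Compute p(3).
p(3) = 5

A tropical monomial a ⊗ x^⊗i evaluates to a + i · x. Evaluating each term at x = 3:
  Term 0 contributes 6 + 0 · 3 = 6
  Term 1 contributes 2 + 1 · 3 = 5
  Term 2 contributes 3 + 2 · 3 = 9
p(3) = ⊕ of these = min[6, 5, 9] = 5.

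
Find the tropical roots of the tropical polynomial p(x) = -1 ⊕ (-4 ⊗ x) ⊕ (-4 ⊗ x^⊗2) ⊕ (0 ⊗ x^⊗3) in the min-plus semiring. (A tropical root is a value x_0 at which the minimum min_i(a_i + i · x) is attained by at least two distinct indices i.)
Roots: {-4, 0, 3}

Each tropical root is a break point of the lower envelope of the lines y = a_i + i · x (there are 4 lines, with slopes 0, 1, ..., 3). Only the lines that attain the minimum somewhere contribute to roots; other lines are dominated. Here the surviving (envelope) indices are i = 3, i = 2, i = 1, i = 0.
Intersections between consecutive envelope lines give the roots: for adjacent envelope indices i < j the intersection is x = (a_i − a_j) / (j − i). Reading off the sorted break points: {-4, 0, 3}.
Verification: at each break x_0, at least two indices attain the minimum of min_i(a_i + i · x_0).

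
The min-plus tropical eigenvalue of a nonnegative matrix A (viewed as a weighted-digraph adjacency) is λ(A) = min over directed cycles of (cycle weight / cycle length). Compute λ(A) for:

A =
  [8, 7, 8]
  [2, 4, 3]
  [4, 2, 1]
λ(A) = 1

Enumerate directed cycles and compute their means (weight / length). Sample:
  cycle 0 → 0: weight = 8, length = 1, mean = 8/1 ≈ 8.000
  cycle 1 → 1: weight = 4, length = 1, mean = 4/1 ≈ 4.000
  cycle 2 → 2: weight = 1, length = 1, mean = 1/1 ≈ 1.000
  cycle 0 → 1 → 0: weight = 9, length = 2, mean = 9/2 ≈ 4.500
  cycle 0 → 2 → 0: weight = 12, length = 2, mean = 12/2 ≈ 6.000
  cycle 1 → 0 → 1: weight = 9, length = 2, mean = 9/2 ≈ 4.500
Minimum mean = 1.000, attained e.g. along the cycle 2 → 2 with weight 1 and length 1. So λ(A) = 1/1 = 1.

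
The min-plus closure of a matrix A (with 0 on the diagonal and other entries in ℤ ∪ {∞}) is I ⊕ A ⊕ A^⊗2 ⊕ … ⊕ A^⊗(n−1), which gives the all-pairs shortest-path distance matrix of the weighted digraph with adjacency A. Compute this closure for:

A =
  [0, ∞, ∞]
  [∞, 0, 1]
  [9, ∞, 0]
Closure =
  [0, ∞, ∞]
  [10, 0, 1]
  [9, ∞, 0]

This is the Floyd-Warshall all-pairs shortest-path computation. For each intermediate vertex k = 0, 1, …, 2, update dist[i][j] ← min(dist[i][j], dist[i][k] + dist[k][j]). The final matrix gives, for each (i, j), the minimum total weight of any directed path from i to j (possibly empty when i = j).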